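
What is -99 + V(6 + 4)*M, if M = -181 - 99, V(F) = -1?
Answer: 181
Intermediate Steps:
M = -280
-99 + V(6 + 4)*M = -99 - 1*(-280) = -99 + 280 = 181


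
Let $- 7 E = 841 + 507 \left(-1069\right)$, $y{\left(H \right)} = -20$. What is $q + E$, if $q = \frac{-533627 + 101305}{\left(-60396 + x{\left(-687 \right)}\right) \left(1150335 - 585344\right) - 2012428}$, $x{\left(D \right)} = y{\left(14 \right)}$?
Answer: $\frac{1319478470378813}{17068254342} \approx 77306.0$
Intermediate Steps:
$x{\left(D \right)} = -20$
$q = \frac{216161}{17068254342}$ ($q = \frac{-533627 + 101305}{\left(-60396 - 20\right) \left(1150335 - 585344\right) - 2012428} = - \frac{432322}{\left(-60416\right) 564991 - 2012428} = - \frac{432322}{-34134496256 - 2012428} = - \frac{432322}{-34136508684} = \left(-432322\right) \left(- \frac{1}{34136508684}\right) = \frac{216161}{17068254342} \approx 1.2665 \cdot 10^{-5}$)
$E = 77306$ ($E = - \frac{841 + 507 \left(-1069\right)}{7} = - \frac{841 - 541983}{7} = \left(- \frac{1}{7}\right) \left(-541142\right) = 77306$)
$q + E = \frac{216161}{17068254342} + 77306 = \frac{1319478470378813}{17068254342}$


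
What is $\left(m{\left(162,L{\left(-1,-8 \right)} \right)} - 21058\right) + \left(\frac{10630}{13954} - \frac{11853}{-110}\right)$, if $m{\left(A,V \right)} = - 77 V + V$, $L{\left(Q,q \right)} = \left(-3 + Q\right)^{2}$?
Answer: $- \frac{17011343749}{767470} \approx -22165.0$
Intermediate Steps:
$m{\left(A,V \right)} = - 76 V$
$\left(m{\left(162,L{\left(-1,-8 \right)} \right)} - 21058\right) + \left(\frac{10630}{13954} - \frac{11853}{-110}\right) = \left(- 76 \left(-3 - 1\right)^{2} - 21058\right) + \left(\frac{10630}{13954} - \frac{11853}{-110}\right) = \left(- 76 \left(-4\right)^{2} - 21058\right) + \left(10630 \cdot \frac{1}{13954} - - \frac{11853}{110}\right) = \left(\left(-76\right) 16 - 21058\right) + \left(\frac{5315}{6977} + \frac{11853}{110}\right) = \left(-1216 - 21058\right) + \frac{83283031}{767470} = -22274 + \frac{83283031}{767470} = - \frac{17011343749}{767470}$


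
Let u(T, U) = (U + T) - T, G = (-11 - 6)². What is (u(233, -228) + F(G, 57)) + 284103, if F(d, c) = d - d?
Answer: 283875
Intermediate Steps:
G = 289 (G = (-17)² = 289)
F(d, c) = 0
u(T, U) = U (u(T, U) = (T + U) - T = U)
(u(233, -228) + F(G, 57)) + 284103 = (-228 + 0) + 284103 = -228 + 284103 = 283875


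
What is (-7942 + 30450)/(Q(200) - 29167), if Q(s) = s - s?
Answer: -22508/29167 ≈ -0.77169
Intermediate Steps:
Q(s) = 0
(-7942 + 30450)/(Q(200) - 29167) = (-7942 + 30450)/(0 - 29167) = 22508/(-29167) = 22508*(-1/29167) = -22508/29167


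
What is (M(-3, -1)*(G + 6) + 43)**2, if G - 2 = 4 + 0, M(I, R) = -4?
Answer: 25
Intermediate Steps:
G = 6 (G = 2 + (4 + 0) = 2 + 4 = 6)
(M(-3, -1)*(G + 6) + 43)**2 = (-4*(6 + 6) + 43)**2 = (-4*12 + 43)**2 = (-48 + 43)**2 = (-5)**2 = 25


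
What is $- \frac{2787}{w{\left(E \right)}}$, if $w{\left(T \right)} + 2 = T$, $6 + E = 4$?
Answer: $\frac{2787}{4} \approx 696.75$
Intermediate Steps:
$E = -2$ ($E = -6 + 4 = -2$)
$w{\left(T \right)} = -2 + T$
$- \frac{2787}{w{\left(E \right)}} = - \frac{2787}{-2 - 2} = - \frac{2787}{-4} = \left(-2787\right) \left(- \frac{1}{4}\right) = \frac{2787}{4}$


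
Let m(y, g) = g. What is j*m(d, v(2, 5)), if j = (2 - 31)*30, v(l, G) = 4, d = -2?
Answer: -3480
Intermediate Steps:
j = -870 (j = -29*30 = -870)
j*m(d, v(2, 5)) = -870*4 = -3480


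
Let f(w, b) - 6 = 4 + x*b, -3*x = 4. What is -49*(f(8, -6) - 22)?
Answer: 196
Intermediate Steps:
x = -4/3 (x = -⅓*4 = -4/3 ≈ -1.3333)
f(w, b) = 10 - 4*b/3 (f(w, b) = 6 + (4 - 4*b/3) = 10 - 4*b/3)
-49*(f(8, -6) - 22) = -49*((10 - 4/3*(-6)) - 22) = -49*((10 + 8) - 22) = -49*(18 - 22) = -49*(-4) = 196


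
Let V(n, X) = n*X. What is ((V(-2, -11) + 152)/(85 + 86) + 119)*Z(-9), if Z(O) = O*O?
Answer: 184707/19 ≈ 9721.4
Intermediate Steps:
V(n, X) = X*n
Z(O) = O²
((V(-2, -11) + 152)/(85 + 86) + 119)*Z(-9) = ((-11*(-2) + 152)/(85 + 86) + 119)*(-9)² = ((22 + 152)/171 + 119)*81 = (174*(1/171) + 119)*81 = (58/57 + 119)*81 = (6841/57)*81 = 184707/19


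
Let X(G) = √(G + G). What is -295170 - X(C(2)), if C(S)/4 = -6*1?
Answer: -295170 - 4*I*√3 ≈ -2.9517e+5 - 6.9282*I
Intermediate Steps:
C(S) = -24 (C(S) = 4*(-6*1) = 4*(-6) = -24)
X(G) = √2*√G (X(G) = √(2*G) = √2*√G)
-295170 - X(C(2)) = -295170 - √2*√(-24) = -295170 - √2*2*I*√6 = -295170 - 4*I*√3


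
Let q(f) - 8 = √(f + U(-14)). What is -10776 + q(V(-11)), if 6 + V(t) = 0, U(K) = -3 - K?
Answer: -10768 + √5 ≈ -10766.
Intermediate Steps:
V(t) = -6 (V(t) = -6 + 0 = -6)
q(f) = 8 + √(11 + f) (q(f) = 8 + √(f + (-3 - 1*(-14))) = 8 + √(f + (-3 + 14)) = 8 + √(f + 11) = 8 + √(11 + f))
-10776 + q(V(-11)) = -10776 + (8 + √(11 - 6)) = -10776 + (8 + √5) = -10768 + √5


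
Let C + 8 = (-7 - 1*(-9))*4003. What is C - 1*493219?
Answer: -485221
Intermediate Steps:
C = 7998 (C = -8 + (-7 - 1*(-9))*4003 = -8 + (-7 + 9)*4003 = -8 + 2*4003 = -8 + 8006 = 7998)
C - 1*493219 = 7998 - 1*493219 = 7998 - 493219 = -485221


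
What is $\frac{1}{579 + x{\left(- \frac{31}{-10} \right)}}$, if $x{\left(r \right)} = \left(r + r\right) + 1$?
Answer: $\frac{5}{2931} \approx 0.0017059$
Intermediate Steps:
$x{\left(r \right)} = 1 + 2 r$ ($x{\left(r \right)} = 2 r + 1 = 1 + 2 r$)
$\frac{1}{579 + x{\left(- \frac{31}{-10} \right)}} = \frac{1}{579 + \left(1 + 2 \left(- \frac{31}{-10}\right)\right)} = \frac{1}{579 + \left(1 + 2 \left(\left(-31\right) \left(- \frac{1}{10}\right)\right)\right)} = \frac{1}{579 + \left(1 + 2 \cdot \frac{31}{10}\right)} = \frac{1}{579 + \left(1 + \frac{31}{5}\right)} = \frac{1}{579 + \frac{36}{5}} = \frac{1}{\frac{2931}{5}} = \frac{5}{2931}$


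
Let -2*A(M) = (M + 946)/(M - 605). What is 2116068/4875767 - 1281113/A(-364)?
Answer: -2017589736582137/472949399 ≈ -4.2660e+6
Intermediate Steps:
A(M) = -(946 + M)/(2*(-605 + M)) (A(M) = -(M + 946)/(2*(M - 605)) = -(946 + M)/(2*(-605 + M)))
2116068/4875767 - 1281113/A(-364) = 2116068/4875767 - 1281113*2*(-605 - 364)/(-946 - 1*(-364)) = 2116068*(1/4875767) - 1281113*(-1938/(-946 + 364)) = 2116068/4875767 - 1281113/((½)*(-1/969)*(-582)) = 2116068/4875767 - 1281113/97/323 = 2116068/4875767 - 1281113*323/97 = 2116068/4875767 - 413799499/97 = -2017589736582137/472949399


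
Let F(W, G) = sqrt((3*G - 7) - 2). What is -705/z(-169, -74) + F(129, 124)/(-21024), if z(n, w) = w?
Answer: 705/74 - 11*sqrt(3)/21024 ≈ 9.5261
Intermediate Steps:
F(W, G) = sqrt(-9 + 3*G) (F(W, G) = sqrt((-7 + 3*G) - 2) = sqrt(-9 + 3*G))
-705/z(-169, -74) + F(129, 124)/(-21024) = -705/(-74) + sqrt(-9 + 3*124)/(-21024) = -705*(-1/74) + sqrt(-9 + 372)*(-1/21024) = 705/74 + sqrt(363)*(-1/21024) = 705/74 + (11*sqrt(3))*(-1/21024) = 705/74 - 11*sqrt(3)/21024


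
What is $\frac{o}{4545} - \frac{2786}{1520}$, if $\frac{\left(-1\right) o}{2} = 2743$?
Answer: $- \frac{2100109}{690840} \approx -3.0399$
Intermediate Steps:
$o = -5486$ ($o = \left(-2\right) 2743 = -5486$)
$\frac{o}{4545} - \frac{2786}{1520} = - \frac{5486}{4545} - \frac{2786}{1520} = \left(-5486\right) \frac{1}{4545} - \frac{1393}{760} = - \frac{5486}{4545} - \frac{1393}{760} = - \frac{2100109}{690840}$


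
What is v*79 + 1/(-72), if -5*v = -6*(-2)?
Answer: -68261/360 ≈ -189.61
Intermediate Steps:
v = -12/5 (v = -(-6)*(-2)/5 = -1/5*12 = -12/5 ≈ -2.4000)
v*79 + 1/(-72) = -12/5*79 + 1/(-72) = -948/5 - 1/72 = -68261/360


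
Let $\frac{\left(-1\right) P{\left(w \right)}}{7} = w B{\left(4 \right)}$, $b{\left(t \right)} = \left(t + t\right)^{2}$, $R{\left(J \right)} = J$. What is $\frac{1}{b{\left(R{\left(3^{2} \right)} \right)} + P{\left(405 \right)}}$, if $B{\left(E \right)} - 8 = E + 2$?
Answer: $- \frac{1}{39366} \approx -2.5403 \cdot 10^{-5}$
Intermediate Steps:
$B{\left(E \right)} = 10 + E$ ($B{\left(E \right)} = 8 + \left(E + 2\right) = 8 + \left(2 + E\right) = 10 + E$)
$b{\left(t \right)} = 4 t^{2}$ ($b{\left(t \right)} = \left(2 t\right)^{2} = 4 t^{2}$)
$P{\left(w \right)} = - 98 w$ ($P{\left(w \right)} = - 7 w \left(10 + 4\right) = - 7 w 14 = - 7 \cdot 14 w = - 98 w$)
$\frac{1}{b{\left(R{\left(3^{2} \right)} \right)} + P{\left(405 \right)}} = \frac{1}{4 \left(3^{2}\right)^{2} - 39690} = \frac{1}{4 \cdot 9^{2} - 39690} = \frac{1}{4 \cdot 81 - 39690} = \frac{1}{324 - 39690} = \frac{1}{-39366} = - \frac{1}{39366}$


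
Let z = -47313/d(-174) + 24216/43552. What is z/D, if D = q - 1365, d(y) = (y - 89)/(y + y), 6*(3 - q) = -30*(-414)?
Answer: 29878083385/1637947168 ≈ 18.241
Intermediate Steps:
q = -2067 (q = 3 - (-5)*(-414) = 3 - ⅙*12420 = 3 - 2070 = -2067)
d(y) = (-89 + y)/(2*y) (d(y) = (-89 + y)/((2*y)) = (-89 + y)*(1/(2*y)) = (-89 + y)/(2*y))
D = -3432 (D = -2067 - 1365 = -3432)
z = -89634250155/1431772 (z = -47313*(-348/(-89 - 174)) + 24216/43552 = -47313/((½)*(-1/174)*(-263)) + 24216*(1/43552) = -47313/263/348 + 3027/5444 = -47313*348/263 + 3027/5444 = -16464924/263 + 3027/5444 = -89634250155/1431772 ≈ -62604.)
z/D = -89634250155/1431772/(-3432) = -89634250155/1431772*(-1/3432) = 29878083385/1637947168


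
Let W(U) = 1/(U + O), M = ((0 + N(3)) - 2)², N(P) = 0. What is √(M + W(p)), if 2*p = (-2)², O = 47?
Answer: √197/7 ≈ 2.0051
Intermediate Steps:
p = 2 (p = (½)*(-2)² = (½)*4 = 2)
M = 4 (M = ((0 + 0) - 2)² = (0 - 2)² = (-2)² = 4)
W(U) = 1/(47 + U) (W(U) = 1/(U + 47) = 1/(47 + U))
√(M + W(p)) = √(4 + 1/(47 + 2)) = √(4 + 1/49) = √(197/49) = √197/7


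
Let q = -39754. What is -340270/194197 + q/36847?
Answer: -20258036228/7155576859 ≈ -2.8311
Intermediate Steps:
-340270/194197 + q/36847 = -340270/194197 - 39754/36847 = -20258036228/7155576859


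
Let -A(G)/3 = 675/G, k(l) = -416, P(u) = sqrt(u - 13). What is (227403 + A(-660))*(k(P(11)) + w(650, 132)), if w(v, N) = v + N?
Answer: 1831073661/22 ≈ 8.3231e+7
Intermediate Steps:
P(u) = sqrt(-13 + u)
A(G) = -2025/G
w(v, N) = N + v
(227403 + A(-660))*(k(P(11)) + w(650, 132)) = (227403 - 2025/(-660))*(-416 + (132 + 650)) = (227403 - 2025*(-1/660))*(-416 + 782) = (227403 + 135/44)*366 = (10005867/44)*366 = 1831073661/22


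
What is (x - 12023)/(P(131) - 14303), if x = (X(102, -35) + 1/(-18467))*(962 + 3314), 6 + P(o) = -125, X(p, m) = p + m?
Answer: -724087821/38078954 ≈ -19.015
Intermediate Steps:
X(p, m) = m + p
P(o) = -131 (P(o) = -6 - 125 = -131)
x = 5290643488/18467 (x = ((-35 + 102) + 1/(-18467))*(962 + 3314) = (67 - 1/18467)*4276 = (1237288/18467)*4276 = 5290643488/18467 ≈ 2.8649e+5)
(x - 12023)/(P(131) - 14303) = (5290643488/18467 - 12023)/(-131 - 14303) = (5068614747/18467)/(-14434) = (5068614747/18467)*(-1/14434) = -724087821/38078954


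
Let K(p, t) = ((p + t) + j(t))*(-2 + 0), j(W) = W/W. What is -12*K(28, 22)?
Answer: 1224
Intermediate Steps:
j(W) = 1
K(p, t) = -2 - 2*p - 2*t (K(p, t) = ((p + t) + 1)*(-2 + 0) = (1 + p + t)*(-2) = -2 - 2*p - 2*t)
-12*K(28, 22) = -12*(-2 - 2*28 - 2*22) = -12*(-2 - 56 - 44) = -12*(-102) = 1224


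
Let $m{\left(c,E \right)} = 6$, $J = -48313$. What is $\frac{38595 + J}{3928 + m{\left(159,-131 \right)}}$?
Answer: $- \frac{4859}{1967} \approx -2.4703$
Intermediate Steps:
$\frac{38595 + J}{3928 + m{\left(159,-131 \right)}} = \frac{38595 - 48313}{3928 + 6} = - \frac{9718}{3934} = \left(-9718\right) \frac{1}{3934} = - \frac{4859}{1967}$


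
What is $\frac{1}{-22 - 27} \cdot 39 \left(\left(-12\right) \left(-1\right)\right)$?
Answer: $- \frac{468}{49} \approx -9.551$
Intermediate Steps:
$\frac{1}{-22 - 27} \cdot 39 \left(\left(-12\right) \left(-1\right)\right) = \frac{1}{-49} \cdot 39 \cdot 12 = \left(- \frac{1}{49}\right) 39 \cdot 12 = \left(- \frac{39}{49}\right) 12 = - \frac{468}{49}$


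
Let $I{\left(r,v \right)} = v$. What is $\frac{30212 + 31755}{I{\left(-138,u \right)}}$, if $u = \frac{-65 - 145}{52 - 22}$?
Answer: $- \frac{61967}{7} \approx -8852.4$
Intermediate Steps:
$u = -7$ ($u = - \frac{210}{30} = \left(-210\right) \frac{1}{30} = -7$)
$\frac{30212 + 31755}{I{\left(-138,u \right)}} = \frac{30212 + 31755}{-7} = 61967 \left(- \frac{1}{7}\right) = - \frac{61967}{7}$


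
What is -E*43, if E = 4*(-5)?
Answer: 860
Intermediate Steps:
E = -20
-E*43 = -1*(-20)*43 = 20*43 = 860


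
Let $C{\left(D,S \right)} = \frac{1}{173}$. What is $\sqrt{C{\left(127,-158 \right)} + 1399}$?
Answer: $\frac{54 \sqrt{14359}}{173} \approx 37.403$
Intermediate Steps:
$C{\left(D,S \right)} = \frac{1}{173}$
$\sqrt{C{\left(127,-158 \right)} + 1399} = \sqrt{\frac{1}{173} + 1399} = \sqrt{\frac{242028}{173}} = \frac{54 \sqrt{14359}}{173}$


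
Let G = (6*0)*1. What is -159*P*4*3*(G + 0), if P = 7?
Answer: 0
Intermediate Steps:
G = 0 (G = 0*1 = 0)
-159*P*4*3*(G + 0) = -159*7*4*3*(0 + 0) = -4452*3*0 = -4452*0 = -159*0 = 0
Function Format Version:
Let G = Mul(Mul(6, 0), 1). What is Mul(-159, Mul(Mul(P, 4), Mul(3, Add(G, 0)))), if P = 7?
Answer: 0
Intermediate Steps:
G = 0 (G = Mul(0, 1) = 0)
Mul(-159, Mul(Mul(P, 4), Mul(3, Add(G, 0)))) = Mul(-159, Mul(Mul(7, 4), Mul(3, Add(0, 0)))) = Mul(-159, Mul(28, Mul(3, 0))) = Mul(-159, Mul(28, 0)) = Mul(-159, 0) = 0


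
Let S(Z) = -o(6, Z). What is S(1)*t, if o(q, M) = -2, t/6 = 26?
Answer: 312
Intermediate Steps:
t = 156 (t = 6*26 = 156)
S(Z) = 2 (S(Z) = -1*(-2) = 2)
S(1)*t = 2*156 = 312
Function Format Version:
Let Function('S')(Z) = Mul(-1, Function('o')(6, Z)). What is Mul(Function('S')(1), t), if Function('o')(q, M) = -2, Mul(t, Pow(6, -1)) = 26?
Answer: 312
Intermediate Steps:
t = 156 (t = Mul(6, 26) = 156)
Function('S')(Z) = 2 (Function('S')(Z) = Mul(-1, -2) = 2)
Mul(Function('S')(1), t) = Mul(2, 156) = 312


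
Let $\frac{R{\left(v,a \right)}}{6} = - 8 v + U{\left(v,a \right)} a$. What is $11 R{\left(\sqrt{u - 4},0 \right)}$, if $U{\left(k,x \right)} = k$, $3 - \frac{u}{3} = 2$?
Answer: $- 528 i \approx - 528.0 i$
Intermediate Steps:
$u = 3$ ($u = 9 - 6 = 3$)
$R{\left(v,a \right)} = - 48 v + 6 a v$ ($R{\left(v,a \right)} = 6 \left(- 8 v + v a\right) = 6 \left(- 8 v + a v\right) = - 48 v + 6 a v$)
$11 R{\left(\sqrt{u - 4},0 \right)} = 11 \cdot 6 \sqrt{3 - 4} \left(-8 + 0\right) = 11 \cdot 6 \sqrt{-1} \left(-8\right) = 11 \cdot 6 i \left(-8\right) = 11 \left(- 48 i\right) = - 528 i$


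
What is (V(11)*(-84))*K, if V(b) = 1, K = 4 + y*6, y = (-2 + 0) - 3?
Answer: 2184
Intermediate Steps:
y = -5 (y = -2 - 3 = -5)
K = -26 (K = 4 - 5*6 = 4 - 30 = -26)
(V(11)*(-84))*K = (1*(-84))*(-26) = -84*(-26) = 2184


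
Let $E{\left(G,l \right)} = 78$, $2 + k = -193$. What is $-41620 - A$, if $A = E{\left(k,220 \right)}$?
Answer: $-41698$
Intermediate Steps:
$k = -195$ ($k = -2 - 193 = -195$)
$A = 78$
$-41620 - A = -41620 - 78 = -41698$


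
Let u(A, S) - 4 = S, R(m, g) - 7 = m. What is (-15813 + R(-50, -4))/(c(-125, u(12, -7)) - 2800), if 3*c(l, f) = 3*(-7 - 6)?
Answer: 15856/2813 ≈ 5.6367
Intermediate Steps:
R(m, g) = 7 + m
u(A, S) = 4 + S
c(l, f) = -13 (c(l, f) = (3*(-7 - 6))/3 = (3*(-13))/3 = (1/3)*(-39) = -13)
(-15813 + R(-50, -4))/(c(-125, u(12, -7)) - 2800) = (-15813 + (7 - 50))/(-13 - 2800) = (-15813 - 43)/(-2813) = -15856*(-1/2813) = 15856/2813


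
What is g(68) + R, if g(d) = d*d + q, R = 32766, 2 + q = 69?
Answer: 37457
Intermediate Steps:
q = 67 (q = -2 + 69 = 67)
g(d) = 67 + d**2 (g(d) = d*d + 67 = d**2 + 67 = 67 + d**2)
g(68) + R = (67 + 68**2) + 32766 = (67 + 4624) + 32766 = 4691 + 32766 = 37457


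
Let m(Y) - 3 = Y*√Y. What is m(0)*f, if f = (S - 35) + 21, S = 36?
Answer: 66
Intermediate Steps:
m(Y) = 3 + Y^(3/2) (m(Y) = 3 + Y*√Y = 3 + Y^(3/2))
f = 22 (f = (36 - 35) + 21 = 1 + 21 = 22)
m(0)*f = (3 + 0^(3/2))*22 = (3 + 0)*22 = 3*22 = 66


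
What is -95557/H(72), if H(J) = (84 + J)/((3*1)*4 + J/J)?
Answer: -95557/12 ≈ -7963.1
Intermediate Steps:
H(J) = 84/13 + J/13 (H(J) = (84 + J)/(3*4 + 1) = (84 + J)/(12 + 1) = (84 + J)/13 = (84 + J)*(1/13) = 84/13 + J/13)
-95557/H(72) = -95557/(84/13 + (1/13)*72) = -95557/(84/13 + 72/13) = -95557/12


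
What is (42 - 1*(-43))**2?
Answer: 7225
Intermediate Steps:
(42 - 1*(-43))**2 = (42 + 43)**2 = 85**2 = 7225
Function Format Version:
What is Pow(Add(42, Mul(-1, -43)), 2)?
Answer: 7225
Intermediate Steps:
Pow(Add(42, Mul(-1, -43)), 2) = Pow(Add(42, 43), 2) = Pow(85, 2) = 7225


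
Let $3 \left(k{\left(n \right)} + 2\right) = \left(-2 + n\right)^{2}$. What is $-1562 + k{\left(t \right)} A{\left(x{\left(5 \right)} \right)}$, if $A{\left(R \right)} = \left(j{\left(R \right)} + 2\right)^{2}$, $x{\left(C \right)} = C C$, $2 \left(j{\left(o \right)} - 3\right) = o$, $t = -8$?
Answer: $\frac{48203}{6} \approx 8033.8$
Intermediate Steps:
$j{\left(o \right)} = 3 + \frac{o}{2}$
$k{\left(n \right)} = -2 + \frac{\left(-2 + n\right)^{2}}{3}$
$x{\left(C \right)} = C^{2}$
$A{\left(R \right)} = \left(5 + \frac{R}{2}\right)^{2}$ ($A{\left(R \right)} = \left(\left(3 + \frac{R}{2}\right) + 2\right)^{2} = \left(5 + \frac{R}{2}\right)^{2}$)
$-1562 + k{\left(t \right)} A{\left(x{\left(5 \right)} \right)} = -1562 + \left(-2 + \frac{\left(-2 - 8\right)^{2}}{3}\right) \frac{\left(10 + 5^{2}\right)^{2}}{4} = -1562 + \left(-2 + \frac{\left(-10\right)^{2}}{3}\right) \frac{\left(10 + 25\right)^{2}}{4} = -1562 + \left(-2 + \frac{1}{3} \cdot 100\right) \frac{35^{2}}{4} = -1562 + \left(-2 + \frac{100}{3}\right) \frac{1}{4} \cdot 1225 = -1562 + \frac{94}{3} \cdot \frac{1225}{4} = -1562 + \frac{57575}{6} = \frac{48203}{6}$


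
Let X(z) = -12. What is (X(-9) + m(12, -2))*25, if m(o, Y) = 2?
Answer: -250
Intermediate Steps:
(X(-9) + m(12, -2))*25 = (-12 + 2)*25 = -10*25 = -250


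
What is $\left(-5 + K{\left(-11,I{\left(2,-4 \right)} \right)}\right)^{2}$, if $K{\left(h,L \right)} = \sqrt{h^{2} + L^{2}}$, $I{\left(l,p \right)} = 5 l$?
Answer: $\left(5 - \sqrt{221}\right)^{2} \approx 97.339$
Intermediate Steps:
$K{\left(h,L \right)} = \sqrt{L^{2} + h^{2}}$
$\left(-5 + K{\left(-11,I{\left(2,-4 \right)} \right)}\right)^{2} = \left(-5 + \sqrt{\left(5 \cdot 2\right)^{2} + \left(-11\right)^{2}}\right)^{2} = \left(-5 + \sqrt{10^{2} + 121}\right)^{2} = \left(-5 + \sqrt{100 + 121}\right)^{2} = \left(-5 + \sqrt{221}\right)^{2}$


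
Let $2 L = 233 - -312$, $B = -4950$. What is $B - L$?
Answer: $- \frac{10445}{2} \approx -5222.5$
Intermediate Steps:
$L = \frac{545}{2}$ ($L = \frac{233 - -312}{2} = \frac{233 + 312}{2} = \frac{1}{2} \cdot 545 = \frac{545}{2} \approx 272.5$)
$B - L = -4950 - \frac{545}{2} = - \frac{10445}{2}$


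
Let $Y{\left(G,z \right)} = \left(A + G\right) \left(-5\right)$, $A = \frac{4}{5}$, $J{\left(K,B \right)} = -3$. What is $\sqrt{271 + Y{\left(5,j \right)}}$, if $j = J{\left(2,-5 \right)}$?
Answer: $11 \sqrt{2} \approx 15.556$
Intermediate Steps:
$A = \frac{4}{5}$ ($A = 4 \cdot \frac{1}{5} = \frac{4}{5} \approx 0.8$)
$j = -3$
$Y{\left(G,z \right)} = -4 - 5 G$ ($Y{\left(G,z \right)} = \left(\frac{4}{5} + G\right) \left(-5\right) = -4 - 5 G$)
$\sqrt{271 + Y{\left(5,j \right)}} = \sqrt{271 - 29} = \sqrt{242} = 11 \sqrt{2}$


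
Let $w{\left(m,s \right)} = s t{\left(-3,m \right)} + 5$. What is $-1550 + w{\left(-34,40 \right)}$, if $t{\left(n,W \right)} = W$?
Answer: $-2905$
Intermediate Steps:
$w{\left(m,s \right)} = 5 + m s$ ($w{\left(m,s \right)} = s m + 5 = m s + 5 = 5 + m s$)
$-1550 + w{\left(-34,40 \right)} = -1550 + \left(5 - 1360\right) = -1550 - 1355 = -2905$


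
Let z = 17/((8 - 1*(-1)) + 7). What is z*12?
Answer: 51/4 ≈ 12.750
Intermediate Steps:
z = 17/16 (z = 17/((8 + 1) + 7) = 17/(9 + 7) = 17/16 ≈ 1.0625)
z*12 = (17/16)*12 = 51/4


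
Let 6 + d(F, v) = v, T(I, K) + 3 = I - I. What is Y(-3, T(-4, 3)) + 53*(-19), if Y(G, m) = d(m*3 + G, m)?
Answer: -1016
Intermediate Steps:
T(I, K) = -3 (T(I, K) = -3 + (I - I) = -3 + 0 = -3)
d(F, v) = -6 + v
Y(G, m) = -6 + m
Y(-3, T(-4, 3)) + 53*(-19) = (-6 - 3) + 53*(-19) = -9 - 1007 = -1016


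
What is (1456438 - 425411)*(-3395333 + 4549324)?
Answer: 1189795878757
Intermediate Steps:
(1456438 - 425411)*(-3395333 + 4549324) = 1031027*1153991 = 1189795878757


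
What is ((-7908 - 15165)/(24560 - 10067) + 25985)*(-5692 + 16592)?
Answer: 1368231699600/4831 ≈ 2.8322e+8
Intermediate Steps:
((-7908 - 15165)/(24560 - 10067) + 25985)*(-5692 + 16592) = (-23073/14493 + 25985)*10900 = (-23073*1/14493 + 25985)*10900 = (-7691/4831 + 25985)*10900 = (125525844/4831)*10900 = 1368231699600/4831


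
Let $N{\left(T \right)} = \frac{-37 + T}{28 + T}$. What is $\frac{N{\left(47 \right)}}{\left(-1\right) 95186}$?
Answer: $- \frac{1}{713895} \approx -1.4008 \cdot 10^{-6}$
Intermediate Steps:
$N{\left(T \right)} = \frac{-37 + T}{28 + T}$
$\frac{N{\left(47 \right)}}{\left(-1\right) 95186} = \frac{\frac{1}{28 + 47} \left(-37 + 47\right)}{\left(-1\right) 95186} = \frac{\frac{1}{75} \cdot 10}{-95186} = \frac{1}{75} \cdot 10 \left(- \frac{1}{95186}\right) = \frac{2}{15} \left(- \frac{1}{95186}\right) = - \frac{1}{713895}$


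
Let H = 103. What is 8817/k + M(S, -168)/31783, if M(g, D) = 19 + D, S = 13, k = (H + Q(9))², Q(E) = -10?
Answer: 92980670/91630389 ≈ 1.0147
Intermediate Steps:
k = 8649 (k = (103 - 10)² = 93² = 8649)
8817/k + M(S, -168)/31783 = 8817/8649 + (19 - 168)/31783 = 8817*(1/8649) - 149*1/31783 = 2939/2883 - 149/31783 = 92980670/91630389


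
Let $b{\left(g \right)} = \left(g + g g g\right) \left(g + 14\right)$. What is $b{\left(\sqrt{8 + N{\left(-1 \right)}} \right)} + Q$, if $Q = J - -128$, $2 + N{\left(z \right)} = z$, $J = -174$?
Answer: $-16 + 84 \sqrt{5} \approx 171.83$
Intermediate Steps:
$N{\left(z \right)} = -2 + z$
$Q = -46$ ($Q = -174 - -128 = -174 + 128 = -46$)
$b{\left(g \right)} = \left(14 + g\right) \left(g + g^{3}\right)$ ($b{\left(g \right)} = \left(g + g^{2} g\right) \left(14 + g\right) = \left(g + g^{3}\right) \left(14 + g\right) = \left(14 + g\right) \left(g + g^{3}\right)$)
$b{\left(\sqrt{8 + N{\left(-1 \right)}} \right)} + Q = \sqrt{8 - 3} \left(14 + \sqrt{8 - 3} + \left(\sqrt{8 - 3}\right)^{3} + 14 \left(\sqrt{8 - 3}\right)^{2}\right) - 46 = \sqrt{5} \left(14 + \sqrt{5} + \left(\sqrt{5}\right)^{3} + 14 \left(\sqrt{5}\right)^{2}\right) - 46 = \sqrt{5} \left(14 + \sqrt{5} + 5 \sqrt{5} + 14 \cdot 5\right) - 46 = \sqrt{5} \left(14 + \sqrt{5} + 5 \sqrt{5} + 70\right) - 46 = \sqrt{5} \left(84 + 6 \sqrt{5}\right) - 46 = -46 + \sqrt{5} \left(84 + 6 \sqrt{5}\right)$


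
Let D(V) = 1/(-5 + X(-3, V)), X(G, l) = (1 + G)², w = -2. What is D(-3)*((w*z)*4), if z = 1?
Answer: 8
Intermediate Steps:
D(V) = -1 (D(V) = 1/(-5 + (1 - 3)²) = 1/(-5 + (-2)²) = 1/(-5 + 4) = 1/(-1) = -1)
D(-3)*((w*z)*4) = -(-2*1)*4 = -(-2)*4 = -1*(-8) = 8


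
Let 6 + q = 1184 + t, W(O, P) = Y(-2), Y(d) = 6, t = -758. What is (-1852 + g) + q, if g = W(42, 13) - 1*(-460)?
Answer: -966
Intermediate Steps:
W(O, P) = 6
g = 466 (g = 6 - 1*(-460) = 6 + 460 = 466)
q = 420 (q = -6 + (1184 - 758) = -6 + 426 = 420)
(-1852 + g) + q = (-1852 + 466) + 420 = -1386 + 420 = -966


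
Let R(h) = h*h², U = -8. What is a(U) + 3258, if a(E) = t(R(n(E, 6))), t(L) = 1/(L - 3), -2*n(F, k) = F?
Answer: 198739/61 ≈ 3258.0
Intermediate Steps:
n(F, k) = -F/2
R(h) = h³
t(L) = 1/(-3 + L)
a(E) = 1/(-3 - E³/8) (a(E) = 1/(-3 + (-E/2)³) = 1/(-3 - E³/8))
a(U) + 3258 = 8/(-24 - 1*(-8)³) + 3258 = 8/(-24 - 1*(-512)) + 3258 = 8/(-24 + 512) + 3258 = 8/488 + 3258 = 8*(1/488) + 3258 = 1/61 + 3258 = 198739/61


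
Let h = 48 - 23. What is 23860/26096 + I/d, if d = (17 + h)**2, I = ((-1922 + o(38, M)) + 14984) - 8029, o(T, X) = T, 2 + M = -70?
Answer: 778669/205506 ≈ 3.7890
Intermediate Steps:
M = -72 (M = -2 - 70 = -72)
h = 25
I = 5071 (I = ((-1922 + 38) + 14984) - 8029 = (-1884 + 14984) - 8029 = 13100 - 8029 = 5071)
d = 1764 (d = (17 + 25)**2 = 42**2 = 1764)
23860/26096 + I/d = 23860/26096 + 5071/1764 = 23860*(1/26096) + 5071*(1/1764) = 5965/6524 + 5071/1764 = 778669/205506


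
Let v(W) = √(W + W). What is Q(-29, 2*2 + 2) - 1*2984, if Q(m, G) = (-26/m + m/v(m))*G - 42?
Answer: -87598/29 + 3*I*√58 ≈ -3020.6 + 22.847*I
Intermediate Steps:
v(W) = √2*√W (v(W) = √(2*W) = √2*√W)
Q(m, G) = -42 + G*(-26/m + √2*√m/2) (Q(m, G) = (-26/m + m/((√2*√m)))*G - 42 = (-26/m + m*(√2/(2*√m)))*G - 42 = (-26/m + √2*√m/2)*G - 42 = G*(-26/m + √2*√m/2) - 42 = -42 + G*(-26/m + √2*√m/2))
Q(-29, 2*2 + 2) - 1*2984 = (-42 - 26*(2*2 + 2)/(-29) + (2*2 + 2)*√2*√(-29)/2) - 1*2984 = (-42 - 26*(4 + 2)*(-1/29) + (4 + 2)*√2*(I*√29)/2) - 2984 = (-42 - 26*6*(-1/29) + (½)*6*√2*(I*√29)) - 2984 = (-42 + 156/29 + 3*I*√58) - 2984 = (-1062/29 + 3*I*√58) - 2984 = -87598/29 + 3*I*√58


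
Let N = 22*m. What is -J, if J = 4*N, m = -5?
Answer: 440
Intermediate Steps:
N = -110 (N = 22*(-5) = -110)
J = -440 (J = 4*(-110) = -440)
-J = -1*(-440) = 440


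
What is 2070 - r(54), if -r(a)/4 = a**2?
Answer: 13734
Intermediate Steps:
r(a) = -4*a**2
2070 - r(54) = 2070 - (-4)*54**2 = 2070 - (-4)*2916 = 2070 - 1*(-11664) = 2070 + 11664 = 13734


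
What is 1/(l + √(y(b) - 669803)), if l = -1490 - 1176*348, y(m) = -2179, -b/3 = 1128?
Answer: -205369/84353188313 - I*√671982/168706376626 ≈ -2.4346e-6 - 4.859e-9*I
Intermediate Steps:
b = -3384 (b = -3*1128 = -3384)
l = -410738 (l = -1490 - 409248 = -410738)
1/(l + √(y(b) - 669803)) = 1/(-410738 + √(-2179 - 669803)) = 1/(-410738 + √(-671982)) = 1/(-410738 + I*√671982)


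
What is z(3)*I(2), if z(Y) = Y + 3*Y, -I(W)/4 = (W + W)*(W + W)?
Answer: -768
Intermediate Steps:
I(W) = -16*W**2 (I(W) = -4*(W + W)*(W + W) = -4*2*W*2*W = -16*W**2)
z(Y) = 4*Y
z(3)*I(2) = (4*3)*(-16*2**2) = 12*(-16*4) = 12*(-64) = -768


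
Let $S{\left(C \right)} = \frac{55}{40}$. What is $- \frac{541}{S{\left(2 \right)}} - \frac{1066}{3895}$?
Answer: $- \frac{411446}{1045} \approx -393.73$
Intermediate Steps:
$S{\left(C \right)} = \frac{11}{8}$ ($S{\left(C \right)} = 55 \cdot \frac{1}{40} = \frac{11}{8}$)
$- \frac{541}{S{\left(2 \right)}} - \frac{1066}{3895} = - \frac{541}{\frac{11}{8}} - \frac{1066}{3895} = \left(-541\right) \frac{8}{11} - \frac{26}{95} = - \frac{4328}{11} - \frac{26}{95} = - \frac{411446}{1045}$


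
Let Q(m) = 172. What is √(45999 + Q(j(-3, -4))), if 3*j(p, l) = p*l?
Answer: √46171 ≈ 214.87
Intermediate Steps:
j(p, l) = l*p/3 (j(p, l) = (p*l)/3 = (l*p)/3 = l*p/3)
√(45999 + Q(j(-3, -4))) = √(45999 + 172) = √46171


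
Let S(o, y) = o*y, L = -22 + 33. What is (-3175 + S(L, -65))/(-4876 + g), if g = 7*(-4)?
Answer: 1945/2452 ≈ 0.79323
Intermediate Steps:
L = 11
g = -28
(-3175 + S(L, -65))/(-4876 + g) = (-3175 + 11*(-65))/(-4876 - 28) = (-3175 - 715)/(-4904) = -3890*(-1/4904) = 1945/2452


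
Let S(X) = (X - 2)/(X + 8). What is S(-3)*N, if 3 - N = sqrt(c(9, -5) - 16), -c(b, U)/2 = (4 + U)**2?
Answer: -3 + 3*I*sqrt(2) ≈ -3.0 + 4.2426*I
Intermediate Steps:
c(b, U) = -2*(4 + U)**2
N = 3 - 3*I*sqrt(2) (N = 3 - sqrt(-2*(4 - 5)**2 - 16) = 3 - sqrt(-2*(-1)**2 - 16) = 3 - sqrt(-2*1 - 16) = 3 - sqrt(-2 - 16) = 3 - sqrt(-18) = 3 - 3*I*sqrt(2) ≈ 3.0 - 4.2426*I)
S(X) = (-2 + X)/(8 + X)
S(-3)*N = ((-2 - 3)/(8 - 3))*(3 - 3*I*sqrt(2)) = (-5/5)*(3 - 3*I*sqrt(2)) = ((1/5)*(-5))*(3 - 3*I*sqrt(2)) = -(3 - 3*I*sqrt(2)) = -3 + 3*I*sqrt(2)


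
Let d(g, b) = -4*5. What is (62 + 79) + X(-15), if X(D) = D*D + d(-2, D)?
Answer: 346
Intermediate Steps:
d(g, b) = -20
X(D) = -20 + D**2 (X(D) = D*D - 20 = D**2 - 20 = -20 + D**2)
(62 + 79) + X(-15) = (62 + 79) + (-20 + (-15)**2) = 141 + (-20 + 225) = 141 + 205 = 346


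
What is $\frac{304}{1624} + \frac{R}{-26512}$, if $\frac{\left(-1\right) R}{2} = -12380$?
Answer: $- \frac{502353}{672742} \approx -0.74672$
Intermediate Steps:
$R = 24760$ ($R = \left(-2\right) \left(-12380\right) = 24760$)
$\frac{304}{1624} + \frac{R}{-26512} = \frac{304}{1624} + \frac{24760}{-26512} = 304 \cdot \frac{1}{1624} + 24760 \left(- \frac{1}{26512}\right) = \frac{38}{203} - \frac{3095}{3314} = - \frac{502353}{672742}$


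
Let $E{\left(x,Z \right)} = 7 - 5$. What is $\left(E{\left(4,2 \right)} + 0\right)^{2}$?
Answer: $4$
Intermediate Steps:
$E{\left(x,Z \right)} = 2$
$\left(E{\left(4,2 \right)} + 0\right)^{2} = \left(2 + 0\right)^{2} = 2^{2} = 4$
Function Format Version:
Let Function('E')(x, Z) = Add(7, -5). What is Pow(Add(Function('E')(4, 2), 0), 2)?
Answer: 4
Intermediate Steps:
Function('E')(x, Z) = 2
Pow(Add(Function('E')(4, 2), 0), 2) = Pow(Add(2, 0), 2) = Pow(2, 2) = 4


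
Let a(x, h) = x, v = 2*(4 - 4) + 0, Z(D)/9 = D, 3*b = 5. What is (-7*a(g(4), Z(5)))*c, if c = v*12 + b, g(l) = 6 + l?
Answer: -350/3 ≈ -116.67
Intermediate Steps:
b = 5/3 (b = (1/3)*5 = 5/3 ≈ 1.6667)
Z(D) = 9*D
v = 0 (v = 2*0 + 0 = 0 + 0 = 0)
c = 5/3 (c = 0*12 + 5/3 = 0 + 5/3 = 5/3 ≈ 1.6667)
(-7*a(g(4), Z(5)))*c = -7*(6 + 4)*(5/3) = -7*10*(5/3) = -70*5/3 = -350/3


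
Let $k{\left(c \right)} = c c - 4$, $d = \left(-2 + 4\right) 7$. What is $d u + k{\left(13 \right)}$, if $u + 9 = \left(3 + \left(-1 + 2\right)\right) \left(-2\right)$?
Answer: $-73$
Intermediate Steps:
$d = 14$ ($d = 2 \cdot 7 = 14$)
$u = -17$ ($u = -9 + \left(3 + \left(-1 + 2\right)\right) \left(-2\right) = -9 + \left(3 + 1\right) \left(-2\right) = -9 + 4 \left(-2\right) = -9 - 8 = -17$)
$k{\left(c \right)} = -4 + c^{2}$ ($k{\left(c \right)} = c^{2} - 4 = -4 + c^{2}$)
$d u + k{\left(13 \right)} = 14 \left(-17\right) - \left(4 - 13^{2}\right) = -238 + \left(-4 + 169\right) = -238 + 165 = -73$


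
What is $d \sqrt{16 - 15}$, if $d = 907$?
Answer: $907$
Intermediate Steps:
$d \sqrt{16 - 15} = 907 \sqrt{16 - 15} = 907 \sqrt{1} = 907 \cdot 1 = 907$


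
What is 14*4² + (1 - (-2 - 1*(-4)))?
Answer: 223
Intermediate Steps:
14*4² + (1 - (-2 - 1*(-4))) = 14*16 + (1 - (-2 + 4)) = 224 + (1 - 1*2) = 224 + (1 - 2) = 224 - 1 = 223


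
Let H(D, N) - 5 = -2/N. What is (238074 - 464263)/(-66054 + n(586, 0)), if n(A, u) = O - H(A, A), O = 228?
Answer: 66273377/19288482 ≈ 3.4359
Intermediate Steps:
H(D, N) = 5 - 2/N
n(A, u) = 223 + 2/A (n(A, u) = 228 - (5 - 2/A) = 228 + (-5 + 2/A) = 223 + 2/A)
(238074 - 464263)/(-66054 + n(586, 0)) = (238074 - 464263)/(-66054 + (223 + 2/586)) = -226189/(-66054 + (223 + 2*(1/586))) = -226189/(-66054 + (223 + 1/293)) = -226189/(-66054 + 65340/293) = -226189/(-19288482/293) = -226189*(-293/19288482) = 66273377/19288482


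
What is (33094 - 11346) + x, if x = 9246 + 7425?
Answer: 38419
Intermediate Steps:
x = 16671
(33094 - 11346) + x = (33094 - 11346) + 16671 = 21748 + 16671 = 38419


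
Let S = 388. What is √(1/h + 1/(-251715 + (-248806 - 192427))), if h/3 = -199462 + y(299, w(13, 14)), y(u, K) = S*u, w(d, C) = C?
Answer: I*√409107238469691/8673976590 ≈ 0.0023318*I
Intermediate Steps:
y(u, K) = 388*u
h = -250350 (h = 3*(-199462 + 388*299) = 3*(-199462 + 116012) = 3*(-83450) = -250350)
√(1/h + 1/(-251715 + (-248806 - 192427))) = √(1/(-250350) + 1/(-251715 + (-248806 - 192427))) = √(-1/250350 + 1/(-251715 - 441233)) = √(-1/250350 + 1/(-692948)) = √(-1/250350 - 1/692948) = √(-471649/86739765900) = I*√409107238469691/8673976590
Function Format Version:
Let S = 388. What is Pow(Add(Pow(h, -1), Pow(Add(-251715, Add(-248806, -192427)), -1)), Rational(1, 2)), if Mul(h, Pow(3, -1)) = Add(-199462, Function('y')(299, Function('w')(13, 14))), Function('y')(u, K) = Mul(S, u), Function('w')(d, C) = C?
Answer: Mul(Rational(1, 8673976590), I, Pow(409107238469691, Rational(1, 2))) ≈ Mul(0.0023318, I)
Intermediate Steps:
Function('y')(u, K) = Mul(388, u)
h = -250350 (h = Mul(3, Add(-199462, Mul(388, 299))) = Mul(3, Add(-199462, 116012)) = Mul(3, -83450) = -250350)
Pow(Add(Pow(h, -1), Pow(Add(-251715, Add(-248806, -192427)), -1)), Rational(1, 2)) = Pow(Add(Pow(-250350, -1), Pow(Add(-251715, Add(-248806, -192427)), -1)), Rational(1, 2)) = Pow(Add(Rational(-1, 250350), Pow(Add(-251715, -441233), -1)), Rational(1, 2)) = Pow(Add(Rational(-1, 250350), Pow(-692948, -1)), Rational(1, 2)) = Pow(Add(Rational(-1, 250350), Rational(-1, 692948)), Rational(1, 2)) = Pow(Rational(-471649, 86739765900), Rational(1, 2)) = Mul(Rational(1, 8673976590), I, Pow(409107238469691, Rational(1, 2)))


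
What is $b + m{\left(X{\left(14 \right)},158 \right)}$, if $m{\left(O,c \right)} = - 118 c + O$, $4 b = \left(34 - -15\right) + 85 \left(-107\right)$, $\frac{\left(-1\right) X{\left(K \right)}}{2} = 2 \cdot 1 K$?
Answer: $- \frac{41923}{2} \approx -20962.0$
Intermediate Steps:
$X{\left(K \right)} = - 4 K$ ($X{\left(K \right)} = - 2 \cdot 2 \cdot 1 K = - 2 \cdot 2 K = - 4 K$)
$b = - \frac{4523}{2}$ ($b = \frac{\left(34 - -15\right) + 85 \left(-107\right)}{4} = \frac{\left(34 + 15\right) - 9095}{4} = \frac{49 - 9095}{4} = \frac{1}{4} \left(-9046\right) = - \frac{4523}{2} \approx -2261.5$)
$m{\left(O,c \right)} = O - 118 c$
$b + m{\left(X{\left(14 \right)},158 \right)} = - \frac{4523}{2} - 18700 = - \frac{41923}{2}$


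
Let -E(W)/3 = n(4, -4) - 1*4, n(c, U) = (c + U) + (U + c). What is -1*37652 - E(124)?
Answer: -37664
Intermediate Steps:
n(c, U) = 2*U + 2*c (n(c, U) = (U + c) + (U + c) = 2*U + 2*c)
E(W) = 12 (E(W) = -3*((2*(-4) + 2*4) - 1*4) = -3*((-8 + 8) - 4) = -3*(0 - 4) = -3*(-4) = 12)
-1*37652 - E(124) = -1*37652 - 1*12 = -37652 - 12 = -37664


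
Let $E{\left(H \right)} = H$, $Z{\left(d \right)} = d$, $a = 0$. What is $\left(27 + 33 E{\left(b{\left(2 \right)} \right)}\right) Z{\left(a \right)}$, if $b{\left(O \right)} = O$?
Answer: $0$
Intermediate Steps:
$\left(27 + 33 E{\left(b{\left(2 \right)} \right)}\right) Z{\left(a \right)} = \left(27 + 33 \cdot 2\right) 0 = \left(27 + 66\right) 0 = 93 \cdot 0 = 0$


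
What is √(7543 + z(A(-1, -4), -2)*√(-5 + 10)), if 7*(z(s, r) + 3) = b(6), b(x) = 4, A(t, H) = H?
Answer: √(369607 - 119*√5)/7 ≈ 86.819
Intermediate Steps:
z(s, r) = -17/7 (z(s, r) = -3 + (⅐)*4 = -3 + 4/7 = -17/7)
√(7543 + z(A(-1, -4), -2)*√(-5 + 10)) = √(7543 - 17*√(-5 + 10)/7) = √(7543 - 17*√5/7)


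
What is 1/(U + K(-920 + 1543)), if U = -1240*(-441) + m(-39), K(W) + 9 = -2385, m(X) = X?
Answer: 1/544407 ≈ 1.8369e-6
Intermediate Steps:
K(W) = -2394 (K(W) = -9 - 2385 = -2394)
U = 546801 (U = -1240*(-441) - 39 = 546840 - 39 = 546801)
1/(U + K(-920 + 1543)) = 1/(546801 - 2394) = 1/544407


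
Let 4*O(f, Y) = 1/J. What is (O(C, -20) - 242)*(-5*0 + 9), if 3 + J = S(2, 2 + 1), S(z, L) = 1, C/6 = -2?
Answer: -17433/8 ≈ -2179.1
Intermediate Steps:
C = -12 (C = 6*(-2) = -12)
J = -2 (J = -3 + 1 = -2)
O(f, Y) = -⅛ (O(f, Y) = (¼)/(-2) = (¼)*(-½) = -⅛)
(O(C, -20) - 242)*(-5*0 + 9) = (-⅛ - 242)*(-5*0 + 9) = -1937*(0 + 9)/8 = -1937/8*9 = -17433/8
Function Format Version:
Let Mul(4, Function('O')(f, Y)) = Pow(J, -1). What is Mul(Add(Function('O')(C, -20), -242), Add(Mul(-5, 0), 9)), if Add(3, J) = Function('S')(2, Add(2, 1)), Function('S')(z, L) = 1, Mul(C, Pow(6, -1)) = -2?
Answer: Rational(-17433, 8) ≈ -2179.1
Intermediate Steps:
C = -12 (C = Mul(6, -2) = -12)
J = -2 (J = Add(-3, 1) = -2)
Function('O')(f, Y) = Rational(-1, 8) (Function('O')(f, Y) = Mul(Rational(1, 4), Pow(-2, -1)) = Mul(Rational(1, 4), Rational(-1, 2)) = Rational(-1, 8))
Mul(Add(Function('O')(C, -20), -242), Add(Mul(-5, 0), 9)) = Mul(Add(Rational(-1, 8), -242), Add(Mul(-5, 0), 9)) = Mul(Rational(-1937, 8), Add(0, 9)) = Mul(Rational(-1937, 8), 9) = Rational(-17433, 8)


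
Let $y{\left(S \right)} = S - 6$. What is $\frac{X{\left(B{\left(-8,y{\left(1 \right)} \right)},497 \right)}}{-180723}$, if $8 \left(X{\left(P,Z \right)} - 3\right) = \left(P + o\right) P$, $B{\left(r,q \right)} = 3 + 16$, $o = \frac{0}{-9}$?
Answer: $- \frac{385}{1445784} \approx -0.00026629$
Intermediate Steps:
$o = 0$ ($o = 0 \left(- \frac{1}{9}\right) = 0$)
$y{\left(S \right)} = -6 + S$ ($y{\left(S \right)} = S - 6 = -6 + S$)
$B{\left(r,q \right)} = 19$
$X{\left(P,Z \right)} = 3 + \frac{P^{2}}{8}$ ($X{\left(P,Z \right)} = 3 + \frac{\left(P + 0\right) P}{8} = 3 + \frac{P P}{8} = 3 + \frac{P^{2}}{8}$)
$\frac{X{\left(B{\left(-8,y{\left(1 \right)} \right)},497 \right)}}{-180723} = \frac{3 + \frac{19^{2}}{8}}{-180723} = \left(3 + \frac{1}{8} \cdot 361\right) \left(- \frac{1}{180723}\right) = \left(3 + \frac{361}{8}\right) \left(- \frac{1}{180723}\right) = \frac{385}{8} \left(- \frac{1}{180723}\right) = - \frac{385}{1445784}$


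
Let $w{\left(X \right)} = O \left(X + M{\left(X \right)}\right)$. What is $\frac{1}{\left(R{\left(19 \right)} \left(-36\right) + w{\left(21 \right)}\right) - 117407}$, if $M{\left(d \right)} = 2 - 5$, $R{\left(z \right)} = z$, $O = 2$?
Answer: $- \frac{1}{118055} \approx -8.4706 \cdot 10^{-6}$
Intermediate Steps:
$M{\left(d \right)} = -3$
$w{\left(X \right)} = -6 + 2 X$ ($w{\left(X \right)} = 2 \left(X - 3\right) = 2 \left(-3 + X\right) = -6 + 2 X$)
$\frac{1}{\left(R{\left(19 \right)} \left(-36\right) + w{\left(21 \right)}\right) - 117407} = \frac{1}{\left(19 \left(-36\right) + \left(-6 + 2 \cdot 21\right)\right) - 117407} = \frac{1}{\left(-684 + \left(-6 + 42\right)\right) - 117407} = \frac{1}{\left(-684 + 36\right) - 117407} = \frac{1}{-648 - 117407} = \frac{1}{-118055} = - \frac{1}{118055}$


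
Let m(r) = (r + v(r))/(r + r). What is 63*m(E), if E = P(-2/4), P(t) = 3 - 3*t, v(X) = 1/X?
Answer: 595/18 ≈ 33.056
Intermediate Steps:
E = 9/2 (E = 3 - (-6)/4 = 3 - 3*(-½) = 3 + 3/2 = 9/2 ≈ 4.5000)
m(r) = (r + 1/r)/(2*r) (m(r) = (r + 1/r)/(r + r) = (r + 1/r)/((2*r)) = (r + 1/r)*(1/(2*r)) = (r + 1/r)/(2*r))
63*m(E) = 63*((1 + (9/2)²)/(2*(9/2)²)) = 63*((½)*(4/81)*(1 + 81/4)) = 63*((½)*(4/81)*(85/4)) = 63*(85/162) = 595/18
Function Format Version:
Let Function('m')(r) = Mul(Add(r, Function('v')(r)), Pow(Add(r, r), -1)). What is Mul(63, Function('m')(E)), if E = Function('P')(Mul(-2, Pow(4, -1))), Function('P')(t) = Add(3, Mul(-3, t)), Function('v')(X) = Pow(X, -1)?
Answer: Rational(595, 18) ≈ 33.056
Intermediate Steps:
E = Rational(9, 2) (E = Add(3, Mul(-3, Mul(-2, Pow(4, -1)))) = Add(3, Mul(-3, Mul(-2, Rational(1, 4)))) = Add(3, Mul(-3, Rational(-1, 2))) = Add(3, Rational(3, 2)) = Rational(9, 2) ≈ 4.5000)
Function('m')(r) = Mul(Rational(1, 2), Pow(r, -1), Add(r, Pow(r, -1))) (Function('m')(r) = Mul(Add(r, Pow(r, -1)), Pow(Add(r, r), -1)) = Mul(Add(r, Pow(r, -1)), Pow(Mul(2, r), -1)) = Mul(Add(r, Pow(r, -1)), Mul(Rational(1, 2), Pow(r, -1))) = Mul(Rational(1, 2), Pow(r, -1), Add(r, Pow(r, -1))))
Mul(63, Function('m')(E)) = Mul(63, Mul(Rational(1, 2), Pow(Rational(9, 2), -2), Add(1, Pow(Rational(9, 2), 2)))) = Mul(63, Mul(Rational(1, 2), Rational(4, 81), Add(1, Rational(81, 4)))) = Mul(63, Mul(Rational(1, 2), Rational(4, 81), Rational(85, 4))) = Mul(63, Rational(85, 162)) = Rational(595, 18)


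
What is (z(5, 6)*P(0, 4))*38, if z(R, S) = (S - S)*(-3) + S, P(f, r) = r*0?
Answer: 0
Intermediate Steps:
P(f, r) = 0
z(R, S) = S (z(R, S) = 0*(-3) + S = 0 + S = S)
(z(5, 6)*P(0, 4))*38 = (6*0)*38 = 0*38 = 0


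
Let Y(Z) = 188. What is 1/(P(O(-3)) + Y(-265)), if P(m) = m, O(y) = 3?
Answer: 1/191 ≈ 0.0052356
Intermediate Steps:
1/(P(O(-3)) + Y(-265)) = 1/(3 + 188) = 1/191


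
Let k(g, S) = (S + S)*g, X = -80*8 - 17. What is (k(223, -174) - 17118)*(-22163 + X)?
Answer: 2161556040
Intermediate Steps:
X = -657 (X = -640 - 17 = -657)
k(g, S) = 2*S*g (k(g, S) = (2*S)*g = 2*S*g)
(k(223, -174) - 17118)*(-22163 + X) = (2*(-174)*223 - 17118)*(-22163 - 657) = (-77604 - 17118)*(-22820) = -94722*(-22820) = 2161556040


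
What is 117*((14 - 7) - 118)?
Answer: -12987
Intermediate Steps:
117*((14 - 7) - 118) = 117*(7 - 118) = 117*(-111) = -12987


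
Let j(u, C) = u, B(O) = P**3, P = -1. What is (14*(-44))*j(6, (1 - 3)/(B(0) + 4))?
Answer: -3696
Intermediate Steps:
B(O) = -1 (B(O) = (-1)**3 = -1)
(14*(-44))*j(6, (1 - 3)/(B(0) + 4)) = (14*(-44))*6 = -616*6 = -3696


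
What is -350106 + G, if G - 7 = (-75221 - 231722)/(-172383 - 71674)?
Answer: -85443804700/244057 ≈ -3.5010e+5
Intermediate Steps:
G = 2015342/244057 (G = 7 + (-75221 - 231722)/(-172383 - 71674) = 7 - 306943/(-244057) = 7 - 306943*(-1/244057) = 7 + 306943/244057 = 2015342/244057 ≈ 8.2577)
-350106 + G = -350106 + 2015342/244057 = -85443804700/244057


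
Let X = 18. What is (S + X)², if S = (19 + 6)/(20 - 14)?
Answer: 17689/36 ≈ 491.36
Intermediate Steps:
S = 25/6 ≈ 4.1667
(S + X)² = (25/6 + 18)² = (133/6)² = 17689/36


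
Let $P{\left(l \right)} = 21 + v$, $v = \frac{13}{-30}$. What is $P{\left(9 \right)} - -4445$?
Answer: $\frac{133967}{30} \approx 4465.6$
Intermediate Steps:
$v = - \frac{13}{30}$ ($v = 13 \left(- \frac{1}{30}\right) = - \frac{13}{30} \approx -0.43333$)
$P{\left(l \right)} = \frac{617}{30}$ ($P{\left(l \right)} = 21 - \frac{13}{30} = \frac{617}{30}$)
$P{\left(9 \right)} - -4445 = \frac{617}{30} - -4445 = \frac{617}{30} + 4445 = \frac{133967}{30}$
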